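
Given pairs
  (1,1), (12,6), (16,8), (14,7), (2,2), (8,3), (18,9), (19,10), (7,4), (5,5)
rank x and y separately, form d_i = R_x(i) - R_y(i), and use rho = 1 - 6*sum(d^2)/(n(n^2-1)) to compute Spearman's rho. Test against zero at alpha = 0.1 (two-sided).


Step 1: Rank x and y separately (midranks; no ties here).
rank(x): 1->1, 12->6, 16->8, 14->7, 2->2, 8->5, 18->9, 19->10, 7->4, 5->3
rank(y): 1->1, 6->6, 8->8, 7->7, 2->2, 3->3, 9->9, 10->10, 4->4, 5->5
Step 2: d_i = R_x(i) - R_y(i); compute d_i^2.
  (1-1)^2=0, (6-6)^2=0, (8-8)^2=0, (7-7)^2=0, (2-2)^2=0, (5-3)^2=4, (9-9)^2=0, (10-10)^2=0, (4-4)^2=0, (3-5)^2=4
sum(d^2) = 8.
Step 3: rho = 1 - 6*8 / (10*(10^2 - 1)) = 1 - 48/990 = 0.951515.
Step 4: Under H0, t = rho * sqrt((n-2)/(1-rho^2)) = 8.7493 ~ t(8).
Step 5: Two-sided p-value from the t-distribution with 8 df = 0.000023.
Step 6: alpha = 0.1. reject H0.

rho = 0.9515, p = 0.000023, reject H0 at alpha = 0.1.


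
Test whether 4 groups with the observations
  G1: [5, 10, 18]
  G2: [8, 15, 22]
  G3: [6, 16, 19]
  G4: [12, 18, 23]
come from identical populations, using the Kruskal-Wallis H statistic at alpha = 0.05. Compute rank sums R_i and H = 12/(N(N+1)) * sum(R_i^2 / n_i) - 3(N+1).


Step 1: Combine all N = 12 observations and assign midranks.
sorted (value, group, rank): (5,G1,1), (6,G3,2), (8,G2,3), (10,G1,4), (12,G4,5), (15,G2,6), (16,G3,7), (18,G1,8.5), (18,G4,8.5), (19,G3,10), (22,G2,11), (23,G4,12)
Step 2: Sum ranks within each group.
R_1 = 13.5 (n_1 = 3)
R_2 = 20 (n_2 = 3)
R_3 = 19 (n_3 = 3)
R_4 = 25.5 (n_4 = 3)
Step 3: H = 12/(N(N+1)) * sum(R_i^2/n_i) - 3(N+1)
     = 12/(12*13) * (13.5^2/3 + 20^2/3 + 19^2/3 + 25.5^2/3) - 3*13
     = 0.076923 * 531.167 - 39
     = 1.858974.
Step 4: Ties present; correction factor C = 1 - 6/(12^3 - 12) = 0.996503. Corrected H = 1.858974 / 0.996503 = 1.865497.
Step 5: Under H0, H ~ chi^2(3); p-value = 0.600787.
Step 6: alpha = 0.05. fail to reject H0.

H = 1.8655, df = 3, p = 0.600787, fail to reject H0.


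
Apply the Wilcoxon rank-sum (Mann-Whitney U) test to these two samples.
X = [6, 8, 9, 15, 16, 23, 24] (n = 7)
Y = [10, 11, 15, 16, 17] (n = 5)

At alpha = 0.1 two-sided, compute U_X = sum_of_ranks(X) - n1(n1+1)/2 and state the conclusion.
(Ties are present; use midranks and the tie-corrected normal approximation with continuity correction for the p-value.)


Step 1: Combine and sort all 12 observations; assign midranks.
sorted (value, group): (6,X), (8,X), (9,X), (10,Y), (11,Y), (15,X), (15,Y), (16,X), (16,Y), (17,Y), (23,X), (24,X)
ranks: 6->1, 8->2, 9->3, 10->4, 11->5, 15->6.5, 15->6.5, 16->8.5, 16->8.5, 17->10, 23->11, 24->12
Step 2: Rank sum for X: R1 = 1 + 2 + 3 + 6.5 + 8.5 + 11 + 12 = 44.
Step 3: U_X = R1 - n1(n1+1)/2 = 44 - 7*8/2 = 44 - 28 = 16.
       U_Y = n1*n2 - U_X = 35 - 16 = 19.
Step 4: Ties are present, so use the tie-corrected normal approximation (with continuity correction) for the p-value.
Step 5: p-value = 0.870542; compare to alpha = 0.1. fail to reject H0.

U_X = 16, p = 0.870542, fail to reject H0 at alpha = 0.1.


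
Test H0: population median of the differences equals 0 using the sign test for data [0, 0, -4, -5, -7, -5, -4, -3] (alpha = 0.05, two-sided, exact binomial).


Step 1: Discard zero differences. Original n = 8; n_eff = number of nonzero differences = 6.
Nonzero differences (with sign): -4, -5, -7, -5, -4, -3
Step 2: Count signs: positive = 0, negative = 6.
Step 3: Under H0: P(positive) = 0.5, so the number of positives S ~ Bin(6, 0.5).
Step 4: Two-sided exact p-value = sum of Bin(6,0.5) probabilities at or below the observed probability = 0.031250.
Step 5: alpha = 0.05. reject H0.

n_eff = 6, pos = 0, neg = 6, p = 0.031250, reject H0.


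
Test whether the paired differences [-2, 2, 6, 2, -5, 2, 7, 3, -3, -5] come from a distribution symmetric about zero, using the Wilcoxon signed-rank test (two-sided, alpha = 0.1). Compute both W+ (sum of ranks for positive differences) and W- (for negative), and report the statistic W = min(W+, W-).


Step 1: Drop any zero differences (none here) and take |d_i|.
|d| = [2, 2, 6, 2, 5, 2, 7, 3, 3, 5]
Step 2: Midrank |d_i| (ties get averaged ranks).
ranks: |2|->2.5, |2|->2.5, |6|->9, |2|->2.5, |5|->7.5, |2|->2.5, |7|->10, |3|->5.5, |3|->5.5, |5|->7.5
Step 3: Attach original signs; sum ranks with positive sign and with negative sign.
W+ = 2.5 + 9 + 2.5 + 2.5 + 10 + 5.5 = 32
W- = 2.5 + 7.5 + 5.5 + 7.5 = 23
(Check: W+ + W- = 55 should equal n(n+1)/2 = 55.)
Step 4: Test statistic W = min(W+, W-) = 23.
Step 5: Ties in |d|, so use the tie-corrected normal approximation.
        E[W] = n(n+1)/4 = 10*11/4 = 27.5.
        Tie groups: |d|=2 (t=4), |d|=3 (t=2), |d|=5 (t=2); sum(t^3 - t) = 72.
        Var[W] = n(n+1)(2n+1)/24 - sum(t^3-t)/48 = 2310/24 - 72/48 = 94.75.
        z = (W - E[W]) / sqrt(Var[W]) = (23 - 27.5) / 9.7340 = -0.4623.
        Two-sided p = 2*Phi(z) = 0.643867.
Step 6: alpha = 0.1. fail to reject H0.

W+ = 32, W- = 23, W = min = 23, p = 0.643867, fail to reject H0.


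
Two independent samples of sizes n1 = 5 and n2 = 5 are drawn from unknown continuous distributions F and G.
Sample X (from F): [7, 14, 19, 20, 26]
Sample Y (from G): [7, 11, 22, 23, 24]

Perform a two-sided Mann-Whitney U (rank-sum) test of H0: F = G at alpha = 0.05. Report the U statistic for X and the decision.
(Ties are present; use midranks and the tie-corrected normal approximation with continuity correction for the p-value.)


Step 1: Combine and sort all 10 observations; assign midranks.
sorted (value, group): (7,X), (7,Y), (11,Y), (14,X), (19,X), (20,X), (22,Y), (23,Y), (24,Y), (26,X)
ranks: 7->1.5, 7->1.5, 11->3, 14->4, 19->5, 20->6, 22->7, 23->8, 24->9, 26->10
Step 2: Rank sum for X: R1 = 1.5 + 4 + 5 + 6 + 10 = 26.5.
Step 3: U_X = R1 - n1(n1+1)/2 = 26.5 - 5*6/2 = 26.5 - 15 = 11.5.
       U_Y = n1*n2 - U_X = 25 - 11.5 = 13.5.
Step 4: Ties are present, so use the tie-corrected normal approximation (with continuity correction) for the p-value.
Step 5: p-value = 0.916563; compare to alpha = 0.05. fail to reject H0.

U_X = 11.5, p = 0.916563, fail to reject H0 at alpha = 0.05.


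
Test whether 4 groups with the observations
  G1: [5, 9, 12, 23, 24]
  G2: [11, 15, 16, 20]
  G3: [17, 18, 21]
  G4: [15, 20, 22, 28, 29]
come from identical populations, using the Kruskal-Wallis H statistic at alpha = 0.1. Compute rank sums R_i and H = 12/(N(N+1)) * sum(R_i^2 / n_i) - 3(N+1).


Step 1: Combine all N = 17 observations and assign midranks.
sorted (value, group, rank): (5,G1,1), (9,G1,2), (11,G2,3), (12,G1,4), (15,G2,5.5), (15,G4,5.5), (16,G2,7), (17,G3,8), (18,G3,9), (20,G2,10.5), (20,G4,10.5), (21,G3,12), (22,G4,13), (23,G1,14), (24,G1,15), (28,G4,16), (29,G4,17)
Step 2: Sum ranks within each group.
R_1 = 36 (n_1 = 5)
R_2 = 26 (n_2 = 4)
R_3 = 29 (n_3 = 3)
R_4 = 62 (n_4 = 5)
Step 3: H = 12/(N(N+1)) * sum(R_i^2/n_i) - 3(N+1)
     = 12/(17*18) * (36^2/5 + 26^2/4 + 29^2/3 + 62^2/5) - 3*18
     = 0.039216 * 1477.33 - 54
     = 3.934641.
Step 4: Ties present; correction factor C = 1 - 12/(17^3 - 17) = 0.997549. Corrected H = 3.934641 / 0.997549 = 3.944308.
Step 5: Under H0, H ~ chi^2(3); p-value = 0.267541.
Step 6: alpha = 0.1. fail to reject H0.

H = 3.9443, df = 3, p = 0.267541, fail to reject H0.


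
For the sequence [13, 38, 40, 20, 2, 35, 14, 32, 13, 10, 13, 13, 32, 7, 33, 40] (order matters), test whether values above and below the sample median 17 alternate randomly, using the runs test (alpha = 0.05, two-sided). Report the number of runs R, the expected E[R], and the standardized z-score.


Step 1: Compute median = 17; label A = above, B = below.
Labels in order: BAAABABABBBBABAA  (n_A = 8, n_B = 8)
Step 2: Count runs R = 10.
Step 3: Under H0 (random ordering), E[R] = 2*n_A*n_B/(n_A+n_B) + 1 = 2*8*8/16 + 1 = 9.0000.
        Var[R] = 2*n_A*n_B*(2*n_A*n_B - n_A - n_B) / ((n_A+n_B)^2 * (n_A+n_B-1)) = 14336/3840 = 3.7333.
        SD[R] = 1.9322.
Step 4: Continuity-corrected z = (R - 0.5 - E[R]) / SD[R] = (10 - 0.5 - 9.0000) / 1.9322 = 0.2588.
Step 5: Two-sided p-value via normal approximation = 2*(1 - Phi(|z|)) = 0.795809.
Step 6: alpha = 0.05. fail to reject H0.

R = 10, z = 0.2588, p = 0.795809, fail to reject H0.


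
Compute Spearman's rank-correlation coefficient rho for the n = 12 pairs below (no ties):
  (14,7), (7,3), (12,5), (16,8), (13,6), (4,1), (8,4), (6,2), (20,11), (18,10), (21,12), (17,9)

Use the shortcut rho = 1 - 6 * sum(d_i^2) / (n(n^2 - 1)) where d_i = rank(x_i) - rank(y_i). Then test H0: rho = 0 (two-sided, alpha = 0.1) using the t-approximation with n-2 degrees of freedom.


Step 1: Rank x and y separately (midranks; no ties here).
rank(x): 14->7, 7->3, 12->5, 16->8, 13->6, 4->1, 8->4, 6->2, 20->11, 18->10, 21->12, 17->9
rank(y): 7->7, 3->3, 5->5, 8->8, 6->6, 1->1, 4->4, 2->2, 11->11, 10->10, 12->12, 9->9
Step 2: d_i = R_x(i) - R_y(i); compute d_i^2.
  (7-7)^2=0, (3-3)^2=0, (5-5)^2=0, (8-8)^2=0, (6-6)^2=0, (1-1)^2=0, (4-4)^2=0, (2-2)^2=0, (11-11)^2=0, (10-10)^2=0, (12-12)^2=0, (9-9)^2=0
sum(d^2) = 0.
Step 3: rho = 1 - 6*0 / (12*(12^2 - 1)) = 1 - 0/1716 = 1.000000.
Step 5: Two-sided p-value from the t-distribution with 10 df = 0.000000.
Step 6: alpha = 0.1. reject H0.

rho = 1.0000, p = 0.000000, reject H0 at alpha = 0.1.


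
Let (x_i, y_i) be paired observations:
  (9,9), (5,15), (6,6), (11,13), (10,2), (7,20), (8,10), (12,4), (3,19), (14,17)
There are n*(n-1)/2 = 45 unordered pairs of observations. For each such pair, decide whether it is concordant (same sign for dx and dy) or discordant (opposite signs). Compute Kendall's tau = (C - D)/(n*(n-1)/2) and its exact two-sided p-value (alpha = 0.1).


Step 1: Enumerate the 45 unordered pairs (i,j) with i<j and classify each by sign(x_j-x_i) * sign(y_j-y_i).
  (1,2):dx=-4,dy=+6->D; (1,3):dx=-3,dy=-3->C; (1,4):dx=+2,dy=+4->C; (1,5):dx=+1,dy=-7->D
  (1,6):dx=-2,dy=+11->D; (1,7):dx=-1,dy=+1->D; (1,8):dx=+3,dy=-5->D; (1,9):dx=-6,dy=+10->D
  (1,10):dx=+5,dy=+8->C; (2,3):dx=+1,dy=-9->D; (2,4):dx=+6,dy=-2->D; (2,5):dx=+5,dy=-13->D
  (2,6):dx=+2,dy=+5->C; (2,7):dx=+3,dy=-5->D; (2,8):dx=+7,dy=-11->D; (2,9):dx=-2,dy=+4->D
  (2,10):dx=+9,dy=+2->C; (3,4):dx=+5,dy=+7->C; (3,5):dx=+4,dy=-4->D; (3,6):dx=+1,dy=+14->C
  (3,7):dx=+2,dy=+4->C; (3,8):dx=+6,dy=-2->D; (3,9):dx=-3,dy=+13->D; (3,10):dx=+8,dy=+11->C
  (4,5):dx=-1,dy=-11->C; (4,6):dx=-4,dy=+7->D; (4,7):dx=-3,dy=-3->C; (4,8):dx=+1,dy=-9->D
  (4,9):dx=-8,dy=+6->D; (4,10):dx=+3,dy=+4->C; (5,6):dx=-3,dy=+18->D; (5,7):dx=-2,dy=+8->D
  (5,8):dx=+2,dy=+2->C; (5,9):dx=-7,dy=+17->D; (5,10):dx=+4,dy=+15->C; (6,7):dx=+1,dy=-10->D
  (6,8):dx=+5,dy=-16->D; (6,9):dx=-4,dy=-1->C; (6,10):dx=+7,dy=-3->D; (7,8):dx=+4,dy=-6->D
  (7,9):dx=-5,dy=+9->D; (7,10):dx=+6,dy=+7->C; (8,9):dx=-9,dy=+15->D; (8,10):dx=+2,dy=+13->C
  (9,10):dx=+11,dy=-2->D
Step 2: C = 17, D = 28, total pairs = 45.
Step 3: tau = (C - D)/(n(n-1)/2) = (17 - 28)/45 = -0.244444.
Step 4: Exact two-sided p-value (enumerate n! = 3628800 permutations of y under H0): p = 0.380720.
Step 5: alpha = 0.1. fail to reject H0.

tau_b = -0.2444 (C=17, D=28), p = 0.380720, fail to reject H0.


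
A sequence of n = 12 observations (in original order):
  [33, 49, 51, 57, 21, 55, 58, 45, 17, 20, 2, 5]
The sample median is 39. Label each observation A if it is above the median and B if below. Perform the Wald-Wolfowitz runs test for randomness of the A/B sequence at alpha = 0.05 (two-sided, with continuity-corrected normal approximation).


Step 1: Compute median = 39; label A = above, B = below.
Labels in order: BAAABAAABBBB  (n_A = 6, n_B = 6)
Step 2: Count runs R = 5.
Step 3: Under H0 (random ordering), E[R] = 2*n_A*n_B/(n_A+n_B) + 1 = 2*6*6/12 + 1 = 7.0000.
        Var[R] = 2*n_A*n_B*(2*n_A*n_B - n_A - n_B) / ((n_A+n_B)^2 * (n_A+n_B-1)) = 4320/1584 = 2.7273.
        SD[R] = 1.6514.
Step 4: Continuity-corrected z = (R + 0.5 - E[R]) / SD[R] = (5 + 0.5 - 7.0000) / 1.6514 = -0.9083.
Step 5: Two-sided p-value via normal approximation = 2*(1 - Phi(|z|)) = 0.363722.
Step 6: alpha = 0.05. fail to reject H0.

R = 5, z = -0.9083, p = 0.363722, fail to reject H0.


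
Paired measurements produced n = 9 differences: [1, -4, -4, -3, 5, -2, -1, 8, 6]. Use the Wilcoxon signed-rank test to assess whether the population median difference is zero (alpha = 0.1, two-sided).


Step 1: Drop any zero differences (none here) and take |d_i|.
|d| = [1, 4, 4, 3, 5, 2, 1, 8, 6]
Step 2: Midrank |d_i| (ties get averaged ranks).
ranks: |1|->1.5, |4|->5.5, |4|->5.5, |3|->4, |5|->7, |2|->3, |1|->1.5, |8|->9, |6|->8
Step 3: Attach original signs; sum ranks with positive sign and with negative sign.
W+ = 1.5 + 7 + 9 + 8 = 25.5
W- = 5.5 + 5.5 + 4 + 3 + 1.5 = 19.5
(Check: W+ + W- = 45 should equal n(n+1)/2 = 45.)
Step 4: Test statistic W = min(W+, W-) = 19.5.
Step 5: Ties in |d|, so use the tie-corrected normal approximation.
        E[W] = n(n+1)/4 = 9*10/4 = 22.5.
        Tie groups: |d|=1 (t=2), |d|=4 (t=2); sum(t^3 - t) = 12.
        Var[W] = n(n+1)(2n+1)/24 - sum(t^3-t)/48 = 1710/24 - 12/48 = 71.
        z = (W - E[W]) / sqrt(Var[W]) = (19.5 - 22.5) / 8.4261 = -0.3560.
        Two-sided p = 2*Phi(z) = 0.721815.
Step 6: alpha = 0.1. fail to reject H0.

W+ = 25.5, W- = 19.5, W = min = 19.5, p = 0.721815, fail to reject H0.


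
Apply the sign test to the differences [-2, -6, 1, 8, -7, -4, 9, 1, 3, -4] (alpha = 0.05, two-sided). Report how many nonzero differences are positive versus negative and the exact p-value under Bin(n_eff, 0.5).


Step 1: Discard zero differences. Original n = 10; n_eff = number of nonzero differences = 10.
Nonzero differences (with sign): -2, -6, +1, +8, -7, -4, +9, +1, +3, -4
Step 2: Count signs: positive = 5, negative = 5.
Step 3: Under H0: P(positive) = 0.5, so the number of positives S ~ Bin(10, 0.5).
Step 4: Two-sided exact p-value = sum of Bin(10,0.5) probabilities at or below the observed probability = 1.000000.
Step 5: alpha = 0.05. fail to reject H0.

n_eff = 10, pos = 5, neg = 5, p = 1.000000, fail to reject H0.


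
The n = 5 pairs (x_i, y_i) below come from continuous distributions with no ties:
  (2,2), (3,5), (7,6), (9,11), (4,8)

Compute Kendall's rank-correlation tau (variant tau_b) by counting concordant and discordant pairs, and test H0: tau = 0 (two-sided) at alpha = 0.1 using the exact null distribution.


Step 1: Enumerate the 10 unordered pairs (i,j) with i<j and classify each by sign(x_j-x_i) * sign(y_j-y_i).
  (1,2):dx=+1,dy=+3->C; (1,3):dx=+5,dy=+4->C; (1,4):dx=+7,dy=+9->C; (1,5):dx=+2,dy=+6->C
  (2,3):dx=+4,dy=+1->C; (2,4):dx=+6,dy=+6->C; (2,5):dx=+1,dy=+3->C; (3,4):dx=+2,dy=+5->C
  (3,5):dx=-3,dy=+2->D; (4,5):dx=-5,dy=-3->C
Step 2: C = 9, D = 1, total pairs = 10.
Step 3: tau = (C - D)/(n(n-1)/2) = (9 - 1)/10 = 0.800000.
Step 4: Exact two-sided p-value (enumerate n! = 120 permutations of y under H0): p = 0.083333.
Step 5: alpha = 0.1. reject H0.

tau_b = 0.8000 (C=9, D=1), p = 0.083333, reject H0.


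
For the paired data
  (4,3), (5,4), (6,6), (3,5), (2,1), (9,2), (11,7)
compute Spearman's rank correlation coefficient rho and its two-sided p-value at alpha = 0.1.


Step 1: Rank x and y separately (midranks; no ties here).
rank(x): 4->3, 5->4, 6->5, 3->2, 2->1, 9->6, 11->7
rank(y): 3->3, 4->4, 6->6, 5->5, 1->1, 2->2, 7->7
Step 2: d_i = R_x(i) - R_y(i); compute d_i^2.
  (3-3)^2=0, (4-4)^2=0, (5-6)^2=1, (2-5)^2=9, (1-1)^2=0, (6-2)^2=16, (7-7)^2=0
sum(d^2) = 26.
Step 3: rho = 1 - 6*26 / (7*(7^2 - 1)) = 1 - 156/336 = 0.535714.
Step 4: Under H0, t = rho * sqrt((n-2)/(1-rho^2)) = 1.4186 ~ t(5).
Step 5: Two-sided p-value from the t-distribution with 5 df = 0.215217.
Step 6: alpha = 0.1. fail to reject H0.

rho = 0.5357, p = 0.215217, fail to reject H0 at alpha = 0.1.


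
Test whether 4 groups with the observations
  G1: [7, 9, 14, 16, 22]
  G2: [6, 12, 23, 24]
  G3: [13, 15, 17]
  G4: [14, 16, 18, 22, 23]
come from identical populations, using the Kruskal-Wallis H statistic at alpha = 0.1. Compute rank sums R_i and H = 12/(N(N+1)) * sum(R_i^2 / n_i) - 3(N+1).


Step 1: Combine all N = 17 observations and assign midranks.
sorted (value, group, rank): (6,G2,1), (7,G1,2), (9,G1,3), (12,G2,4), (13,G3,5), (14,G1,6.5), (14,G4,6.5), (15,G3,8), (16,G1,9.5), (16,G4,9.5), (17,G3,11), (18,G4,12), (22,G1,13.5), (22,G4,13.5), (23,G2,15.5), (23,G4,15.5), (24,G2,17)
Step 2: Sum ranks within each group.
R_1 = 34.5 (n_1 = 5)
R_2 = 37.5 (n_2 = 4)
R_3 = 24 (n_3 = 3)
R_4 = 57 (n_4 = 5)
Step 3: H = 12/(N(N+1)) * sum(R_i^2/n_i) - 3(N+1)
     = 12/(17*18) * (34.5^2/5 + 37.5^2/4 + 24^2/3 + 57^2/5) - 3*18
     = 0.039216 * 1431.41 - 54
     = 2.133824.
Step 4: Ties present; correction factor C = 1 - 24/(17^3 - 17) = 0.995098. Corrected H = 2.133824 / 0.995098 = 2.144335.
Step 5: Under H0, H ~ chi^2(3); p-value = 0.542996.
Step 6: alpha = 0.1. fail to reject H0.

H = 2.1443, df = 3, p = 0.542996, fail to reject H0.


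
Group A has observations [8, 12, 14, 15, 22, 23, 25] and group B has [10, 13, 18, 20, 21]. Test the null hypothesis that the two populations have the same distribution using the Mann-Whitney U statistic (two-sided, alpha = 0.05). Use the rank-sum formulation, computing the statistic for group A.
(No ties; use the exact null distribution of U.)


Step 1: Combine and sort all 12 observations; assign midranks.
sorted (value, group): (8,X), (10,Y), (12,X), (13,Y), (14,X), (15,X), (18,Y), (20,Y), (21,Y), (22,X), (23,X), (25,X)
ranks: 8->1, 10->2, 12->3, 13->4, 14->5, 15->6, 18->7, 20->8, 21->9, 22->10, 23->11, 25->12
Step 2: Rank sum for X: R1 = 1 + 3 + 5 + 6 + 10 + 11 + 12 = 48.
Step 3: U_X = R1 - n1(n1+1)/2 = 48 - 7*8/2 = 48 - 28 = 20.
       U_Y = n1*n2 - U_X = 35 - 20 = 15.
Step 4: No ties, so the exact null distribution of U (based on enumerating the C(12,7) = 792 equally likely rank assignments) gives the two-sided p-value.
Step 5: p-value = 0.755051; compare to alpha = 0.05. fail to reject H0.

U_X = 20, p = 0.755051, fail to reject H0 at alpha = 0.05.


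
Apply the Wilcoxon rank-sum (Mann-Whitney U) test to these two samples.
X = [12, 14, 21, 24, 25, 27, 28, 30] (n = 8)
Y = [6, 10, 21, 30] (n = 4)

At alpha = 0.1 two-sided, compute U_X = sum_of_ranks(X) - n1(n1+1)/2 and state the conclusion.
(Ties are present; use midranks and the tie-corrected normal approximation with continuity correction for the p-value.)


Step 1: Combine and sort all 12 observations; assign midranks.
sorted (value, group): (6,Y), (10,Y), (12,X), (14,X), (21,X), (21,Y), (24,X), (25,X), (27,X), (28,X), (30,X), (30,Y)
ranks: 6->1, 10->2, 12->3, 14->4, 21->5.5, 21->5.5, 24->7, 25->8, 27->9, 28->10, 30->11.5, 30->11.5
Step 2: Rank sum for X: R1 = 3 + 4 + 5.5 + 7 + 8 + 9 + 10 + 11.5 = 58.
Step 3: U_X = R1 - n1(n1+1)/2 = 58 - 8*9/2 = 58 - 36 = 22.
       U_Y = n1*n2 - U_X = 32 - 22 = 10.
Step 4: Ties are present, so use the tie-corrected normal approximation (with continuity correction) for the p-value.
Step 5: p-value = 0.348547; compare to alpha = 0.1. fail to reject H0.

U_X = 22, p = 0.348547, fail to reject H0 at alpha = 0.1.


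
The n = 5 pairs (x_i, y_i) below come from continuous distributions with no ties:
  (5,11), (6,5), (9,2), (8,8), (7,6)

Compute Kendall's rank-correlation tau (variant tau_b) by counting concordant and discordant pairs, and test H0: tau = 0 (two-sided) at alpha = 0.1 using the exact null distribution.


Step 1: Enumerate the 10 unordered pairs (i,j) with i<j and classify each by sign(x_j-x_i) * sign(y_j-y_i).
  (1,2):dx=+1,dy=-6->D; (1,3):dx=+4,dy=-9->D; (1,4):dx=+3,dy=-3->D; (1,5):dx=+2,dy=-5->D
  (2,3):dx=+3,dy=-3->D; (2,4):dx=+2,dy=+3->C; (2,5):dx=+1,dy=+1->C; (3,4):dx=-1,dy=+6->D
  (3,5):dx=-2,dy=+4->D; (4,5):dx=-1,dy=-2->C
Step 2: C = 3, D = 7, total pairs = 10.
Step 3: tau = (C - D)/(n(n-1)/2) = (3 - 7)/10 = -0.400000.
Step 4: Exact two-sided p-value (enumerate n! = 120 permutations of y under H0): p = 0.483333.
Step 5: alpha = 0.1. fail to reject H0.

tau_b = -0.4000 (C=3, D=7), p = 0.483333, fail to reject H0.


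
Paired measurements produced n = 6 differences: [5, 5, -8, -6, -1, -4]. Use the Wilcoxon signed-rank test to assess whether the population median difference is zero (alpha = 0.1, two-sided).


Step 1: Drop any zero differences (none here) and take |d_i|.
|d| = [5, 5, 8, 6, 1, 4]
Step 2: Midrank |d_i| (ties get averaged ranks).
ranks: |5|->3.5, |5|->3.5, |8|->6, |6|->5, |1|->1, |4|->2
Step 3: Attach original signs; sum ranks with positive sign and with negative sign.
W+ = 3.5 + 3.5 = 7
W- = 6 + 5 + 1 + 2 = 14
(Check: W+ + W- = 21 should equal n(n+1)/2 = 21.)
Step 4: Test statistic W = min(W+, W-) = 7.
Step 5: Ties in |d|, so use the tie-corrected normal approximation.
        E[W] = n(n+1)/4 = 6*7/4 = 10.5.
        Tie groups: |d|=5 (t=2); sum(t^3 - t) = 6.
        Var[W] = n(n+1)(2n+1)/24 - sum(t^3-t)/48 = 546/24 - 6/48 = 22.625.
        z = (W - E[W]) / sqrt(Var[W]) = (7 - 10.5) / 4.7566 = -0.7358.
        Two-sided p = 2*Phi(z) = 0.461838.
Step 6: alpha = 0.1. fail to reject H0.

W+ = 7, W- = 14, W = min = 7, p = 0.461838, fail to reject H0.


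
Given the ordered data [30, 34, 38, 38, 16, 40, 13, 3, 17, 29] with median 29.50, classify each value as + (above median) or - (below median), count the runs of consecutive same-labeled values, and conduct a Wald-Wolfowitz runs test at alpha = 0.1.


Step 1: Compute median = 29.50; label A = above, B = below.
Labels in order: AAAABABBBB  (n_A = 5, n_B = 5)
Step 2: Count runs R = 4.
Step 3: Under H0 (random ordering), E[R] = 2*n_A*n_B/(n_A+n_B) + 1 = 2*5*5/10 + 1 = 6.0000.
        Var[R] = 2*n_A*n_B*(2*n_A*n_B - n_A - n_B) / ((n_A+n_B)^2 * (n_A+n_B-1)) = 2000/900 = 2.2222.
        SD[R] = 1.4907.
Step 4: Continuity-corrected z = (R + 0.5 - E[R]) / SD[R] = (4 + 0.5 - 6.0000) / 1.4907 = -1.0062.
Step 5: Two-sided p-value via normal approximation = 2*(1 - Phi(|z|)) = 0.314305.
Step 6: alpha = 0.1. fail to reject H0.

R = 4, z = -1.0062, p = 0.314305, fail to reject H0.


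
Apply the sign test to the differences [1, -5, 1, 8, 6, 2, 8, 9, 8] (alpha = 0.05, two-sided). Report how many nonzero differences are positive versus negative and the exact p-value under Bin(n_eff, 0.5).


Step 1: Discard zero differences. Original n = 9; n_eff = number of nonzero differences = 9.
Nonzero differences (with sign): +1, -5, +1, +8, +6, +2, +8, +9, +8
Step 2: Count signs: positive = 8, negative = 1.
Step 3: Under H0: P(positive) = 0.5, so the number of positives S ~ Bin(9, 0.5).
Step 4: Two-sided exact p-value = sum of Bin(9,0.5) probabilities at or below the observed probability = 0.039062.
Step 5: alpha = 0.05. reject H0.

n_eff = 9, pos = 8, neg = 1, p = 0.039062, reject H0.


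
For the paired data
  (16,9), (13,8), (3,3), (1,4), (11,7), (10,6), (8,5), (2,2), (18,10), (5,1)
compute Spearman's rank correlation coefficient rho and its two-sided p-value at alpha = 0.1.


Step 1: Rank x and y separately (midranks; no ties here).
rank(x): 16->9, 13->8, 3->3, 1->1, 11->7, 10->6, 8->5, 2->2, 18->10, 5->4
rank(y): 9->9, 8->8, 3->3, 4->4, 7->7, 6->6, 5->5, 2->2, 10->10, 1->1
Step 2: d_i = R_x(i) - R_y(i); compute d_i^2.
  (9-9)^2=0, (8-8)^2=0, (3-3)^2=0, (1-4)^2=9, (7-7)^2=0, (6-6)^2=0, (5-5)^2=0, (2-2)^2=0, (10-10)^2=0, (4-1)^2=9
sum(d^2) = 18.
Step 3: rho = 1 - 6*18 / (10*(10^2 - 1)) = 1 - 108/990 = 0.890909.
Step 4: Under H0, t = rho * sqrt((n-2)/(1-rho^2)) = 5.5482 ~ t(8).
Step 5: Two-sided p-value from the t-distribution with 8 df = 0.000542.
Step 6: alpha = 0.1. reject H0.

rho = 0.8909, p = 0.000542, reject H0 at alpha = 0.1.


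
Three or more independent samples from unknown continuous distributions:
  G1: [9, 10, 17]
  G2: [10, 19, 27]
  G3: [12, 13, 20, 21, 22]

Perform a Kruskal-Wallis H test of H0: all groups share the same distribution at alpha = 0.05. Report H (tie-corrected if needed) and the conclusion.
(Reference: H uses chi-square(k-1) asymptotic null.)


Step 1: Combine all N = 11 observations and assign midranks.
sorted (value, group, rank): (9,G1,1), (10,G1,2.5), (10,G2,2.5), (12,G3,4), (13,G3,5), (17,G1,6), (19,G2,7), (20,G3,8), (21,G3,9), (22,G3,10), (27,G2,11)
Step 2: Sum ranks within each group.
R_1 = 9.5 (n_1 = 3)
R_2 = 20.5 (n_2 = 3)
R_3 = 36 (n_3 = 5)
Step 3: H = 12/(N(N+1)) * sum(R_i^2/n_i) - 3(N+1)
     = 12/(11*12) * (9.5^2/3 + 20.5^2/3 + 36^2/5) - 3*12
     = 0.090909 * 429.367 - 36
     = 3.033333.
Step 4: Ties present; correction factor C = 1 - 6/(11^3 - 11) = 0.995455. Corrected H = 3.033333 / 0.995455 = 3.047184.
Step 5: Under H0, H ~ chi^2(2); p-value = 0.217928.
Step 6: alpha = 0.05. fail to reject H0.

H = 3.0472, df = 2, p = 0.217928, fail to reject H0.


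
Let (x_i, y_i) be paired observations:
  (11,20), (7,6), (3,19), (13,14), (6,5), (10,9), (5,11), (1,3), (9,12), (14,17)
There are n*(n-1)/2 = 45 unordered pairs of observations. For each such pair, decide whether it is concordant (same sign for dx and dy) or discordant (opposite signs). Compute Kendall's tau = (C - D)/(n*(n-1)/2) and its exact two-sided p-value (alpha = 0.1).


Step 1: Enumerate the 45 unordered pairs (i,j) with i<j and classify each by sign(x_j-x_i) * sign(y_j-y_i).
  (1,2):dx=-4,dy=-14->C; (1,3):dx=-8,dy=-1->C; (1,4):dx=+2,dy=-6->D; (1,5):dx=-5,dy=-15->C
  (1,6):dx=-1,dy=-11->C; (1,7):dx=-6,dy=-9->C; (1,8):dx=-10,dy=-17->C; (1,9):dx=-2,dy=-8->C
  (1,10):dx=+3,dy=-3->D; (2,3):dx=-4,dy=+13->D; (2,4):dx=+6,dy=+8->C; (2,5):dx=-1,dy=-1->C
  (2,6):dx=+3,dy=+3->C; (2,7):dx=-2,dy=+5->D; (2,8):dx=-6,dy=-3->C; (2,9):dx=+2,dy=+6->C
  (2,10):dx=+7,dy=+11->C; (3,4):dx=+10,dy=-5->D; (3,5):dx=+3,dy=-14->D; (3,6):dx=+7,dy=-10->D
  (3,7):dx=+2,dy=-8->D; (3,8):dx=-2,dy=-16->C; (3,9):dx=+6,dy=-7->D; (3,10):dx=+11,dy=-2->D
  (4,5):dx=-7,dy=-9->C; (4,6):dx=-3,dy=-5->C; (4,7):dx=-8,dy=-3->C; (4,8):dx=-12,dy=-11->C
  (4,9):dx=-4,dy=-2->C; (4,10):dx=+1,dy=+3->C; (5,6):dx=+4,dy=+4->C; (5,7):dx=-1,dy=+6->D
  (5,8):dx=-5,dy=-2->C; (5,9):dx=+3,dy=+7->C; (5,10):dx=+8,dy=+12->C; (6,7):dx=-5,dy=+2->D
  (6,8):dx=-9,dy=-6->C; (6,9):dx=-1,dy=+3->D; (6,10):dx=+4,dy=+8->C; (7,8):dx=-4,dy=-8->C
  (7,9):dx=+4,dy=+1->C; (7,10):dx=+9,dy=+6->C; (8,9):dx=+8,dy=+9->C; (8,10):dx=+13,dy=+14->C
  (9,10):dx=+5,dy=+5->C
Step 2: C = 32, D = 13, total pairs = 45.
Step 3: tau = (C - D)/(n(n-1)/2) = (32 - 13)/45 = 0.422222.
Step 4: Exact two-sided p-value (enumerate n! = 3628800 permutations of y under H0): p = 0.108313.
Step 5: alpha = 0.1. fail to reject H0.

tau_b = 0.4222 (C=32, D=13), p = 0.108313, fail to reject H0.


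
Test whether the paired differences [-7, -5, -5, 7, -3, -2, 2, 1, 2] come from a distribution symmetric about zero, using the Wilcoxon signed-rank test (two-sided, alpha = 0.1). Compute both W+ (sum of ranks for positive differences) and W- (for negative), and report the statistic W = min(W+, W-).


Step 1: Drop any zero differences (none here) and take |d_i|.
|d| = [7, 5, 5, 7, 3, 2, 2, 1, 2]
Step 2: Midrank |d_i| (ties get averaged ranks).
ranks: |7|->8.5, |5|->6.5, |5|->6.5, |7|->8.5, |3|->5, |2|->3, |2|->3, |1|->1, |2|->3
Step 3: Attach original signs; sum ranks with positive sign and with negative sign.
W+ = 8.5 + 3 + 1 + 3 = 15.5
W- = 8.5 + 6.5 + 6.5 + 5 + 3 = 29.5
(Check: W+ + W- = 45 should equal n(n+1)/2 = 45.)
Step 4: Test statistic W = min(W+, W-) = 15.5.
Step 5: Ties in |d|, so use the tie-corrected normal approximation.
        E[W] = n(n+1)/4 = 9*10/4 = 22.5.
        Tie groups: |d|=2 (t=3), |d|=5 (t=2), |d|=7 (t=2); sum(t^3 - t) = 36.
        Var[W] = n(n+1)(2n+1)/24 - sum(t^3-t)/48 = 1710/24 - 36/48 = 70.5.
        z = (W - E[W]) / sqrt(Var[W]) = (15.5 - 22.5) / 8.3964 = -0.8337.
        Two-sided p = 2*Phi(z) = 0.404457.
Step 6: alpha = 0.1. fail to reject H0.

W+ = 15.5, W- = 29.5, W = min = 15.5, p = 0.404457, fail to reject H0.


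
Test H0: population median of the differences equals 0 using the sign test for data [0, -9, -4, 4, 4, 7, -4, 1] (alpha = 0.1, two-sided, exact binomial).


Step 1: Discard zero differences. Original n = 8; n_eff = number of nonzero differences = 7.
Nonzero differences (with sign): -9, -4, +4, +4, +7, -4, +1
Step 2: Count signs: positive = 4, negative = 3.
Step 3: Under H0: P(positive) = 0.5, so the number of positives S ~ Bin(7, 0.5).
Step 4: Two-sided exact p-value = sum of Bin(7,0.5) probabilities at or below the observed probability = 1.000000.
Step 5: alpha = 0.1. fail to reject H0.

n_eff = 7, pos = 4, neg = 3, p = 1.000000, fail to reject H0.


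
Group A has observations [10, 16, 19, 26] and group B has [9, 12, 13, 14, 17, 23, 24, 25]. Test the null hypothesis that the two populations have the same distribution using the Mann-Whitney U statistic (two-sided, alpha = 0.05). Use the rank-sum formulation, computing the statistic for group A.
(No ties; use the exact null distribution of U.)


Step 1: Combine and sort all 12 observations; assign midranks.
sorted (value, group): (9,Y), (10,X), (12,Y), (13,Y), (14,Y), (16,X), (17,Y), (19,X), (23,Y), (24,Y), (25,Y), (26,X)
ranks: 9->1, 10->2, 12->3, 13->4, 14->5, 16->6, 17->7, 19->8, 23->9, 24->10, 25->11, 26->12
Step 2: Rank sum for X: R1 = 2 + 6 + 8 + 12 = 28.
Step 3: U_X = R1 - n1(n1+1)/2 = 28 - 4*5/2 = 28 - 10 = 18.
       U_Y = n1*n2 - U_X = 32 - 18 = 14.
Step 4: No ties, so the exact null distribution of U (based on enumerating the C(12,4) = 495 equally likely rank assignments) gives the two-sided p-value.
Step 5: p-value = 0.808081; compare to alpha = 0.05. fail to reject H0.

U_X = 18, p = 0.808081, fail to reject H0 at alpha = 0.05.


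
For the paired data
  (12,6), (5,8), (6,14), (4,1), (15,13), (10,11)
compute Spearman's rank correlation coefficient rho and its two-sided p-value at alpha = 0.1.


Step 1: Rank x and y separately (midranks; no ties here).
rank(x): 12->5, 5->2, 6->3, 4->1, 15->6, 10->4
rank(y): 6->2, 8->3, 14->6, 1->1, 13->5, 11->4
Step 2: d_i = R_x(i) - R_y(i); compute d_i^2.
  (5-2)^2=9, (2-3)^2=1, (3-6)^2=9, (1-1)^2=0, (6-5)^2=1, (4-4)^2=0
sum(d^2) = 20.
Step 3: rho = 1 - 6*20 / (6*(6^2 - 1)) = 1 - 120/210 = 0.428571.
Step 4: Under H0, t = rho * sqrt((n-2)/(1-rho^2)) = 0.9487 ~ t(4).
Step 5: Two-sided p-value from the t-distribution with 4 df = 0.396501.
Step 6: alpha = 0.1. fail to reject H0.

rho = 0.4286, p = 0.396501, fail to reject H0 at alpha = 0.1.


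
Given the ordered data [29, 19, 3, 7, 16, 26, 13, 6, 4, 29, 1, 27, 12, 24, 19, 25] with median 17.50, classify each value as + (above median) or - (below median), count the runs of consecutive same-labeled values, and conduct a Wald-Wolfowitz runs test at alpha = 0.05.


Step 1: Compute median = 17.50; label A = above, B = below.
Labels in order: AABBBABBBABABAAA  (n_A = 8, n_B = 8)
Step 2: Count runs R = 9.
Step 3: Under H0 (random ordering), E[R] = 2*n_A*n_B/(n_A+n_B) + 1 = 2*8*8/16 + 1 = 9.0000.
        Var[R] = 2*n_A*n_B*(2*n_A*n_B - n_A - n_B) / ((n_A+n_B)^2 * (n_A+n_B-1)) = 14336/3840 = 3.7333.
        SD[R] = 1.9322.
Step 4: R = E[R], so z = 0 with no continuity correction.
Step 5: Two-sided p-value via normal approximation = 2*(1 - Phi(|z|)) = 1.000000.
Step 6: alpha = 0.05. fail to reject H0.

R = 9, z = 0.0000, p = 1.000000, fail to reject H0.


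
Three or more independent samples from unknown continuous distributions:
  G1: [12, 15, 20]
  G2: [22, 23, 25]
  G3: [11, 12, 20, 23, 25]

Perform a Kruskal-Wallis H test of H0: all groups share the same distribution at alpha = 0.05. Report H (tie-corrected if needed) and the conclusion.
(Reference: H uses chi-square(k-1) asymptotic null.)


Step 1: Combine all N = 11 observations and assign midranks.
sorted (value, group, rank): (11,G3,1), (12,G1,2.5), (12,G3,2.5), (15,G1,4), (20,G1,5.5), (20,G3,5.5), (22,G2,7), (23,G2,8.5), (23,G3,8.5), (25,G2,10.5), (25,G3,10.5)
Step 2: Sum ranks within each group.
R_1 = 12 (n_1 = 3)
R_2 = 26 (n_2 = 3)
R_3 = 28 (n_3 = 5)
Step 3: H = 12/(N(N+1)) * sum(R_i^2/n_i) - 3(N+1)
     = 12/(11*12) * (12^2/3 + 26^2/3 + 28^2/5) - 3*12
     = 0.090909 * 430.133 - 36
     = 3.103030.
Step 4: Ties present; correction factor C = 1 - 24/(11^3 - 11) = 0.981818. Corrected H = 3.103030 / 0.981818 = 3.160494.
Step 5: Under H0, H ~ chi^2(2); p-value = 0.205924.
Step 6: alpha = 0.05. fail to reject H0.

H = 3.1605, df = 2, p = 0.205924, fail to reject H0.


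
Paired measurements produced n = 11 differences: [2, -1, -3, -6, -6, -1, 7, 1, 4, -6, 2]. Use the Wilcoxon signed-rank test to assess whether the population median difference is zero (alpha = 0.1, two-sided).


Step 1: Drop any zero differences (none here) and take |d_i|.
|d| = [2, 1, 3, 6, 6, 1, 7, 1, 4, 6, 2]
Step 2: Midrank |d_i| (ties get averaged ranks).
ranks: |2|->4.5, |1|->2, |3|->6, |6|->9, |6|->9, |1|->2, |7|->11, |1|->2, |4|->7, |6|->9, |2|->4.5
Step 3: Attach original signs; sum ranks with positive sign and with negative sign.
W+ = 4.5 + 11 + 2 + 7 + 4.5 = 29
W- = 2 + 6 + 9 + 9 + 2 + 9 = 37
(Check: W+ + W- = 66 should equal n(n+1)/2 = 66.)
Step 4: Test statistic W = min(W+, W-) = 29.
Step 5: Ties in |d|, so use the tie-corrected normal approximation.
        E[W] = n(n+1)/4 = 11*12/4 = 33.
        Tie groups: |d|=1 (t=3), |d|=2 (t=2), |d|=6 (t=3); sum(t^3 - t) = 54.
        Var[W] = n(n+1)(2n+1)/24 - sum(t^3-t)/48 = 3036/24 - 54/48 = 125.375.
        z = (W - E[W]) / sqrt(Var[W]) = (29 - 33) / 11.1971 = -0.3572.
        Two-sided p = 2*Phi(z) = 0.720916.
Step 6: alpha = 0.1. fail to reject H0.

W+ = 29, W- = 37, W = min = 29, p = 0.720916, fail to reject H0.


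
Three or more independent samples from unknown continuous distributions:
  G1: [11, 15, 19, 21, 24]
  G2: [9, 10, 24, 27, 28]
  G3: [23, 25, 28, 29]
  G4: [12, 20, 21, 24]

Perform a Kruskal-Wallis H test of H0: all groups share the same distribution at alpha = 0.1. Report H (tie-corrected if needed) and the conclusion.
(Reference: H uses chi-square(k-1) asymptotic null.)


Step 1: Combine all N = 18 observations and assign midranks.
sorted (value, group, rank): (9,G2,1), (10,G2,2), (11,G1,3), (12,G4,4), (15,G1,5), (19,G1,6), (20,G4,7), (21,G1,8.5), (21,G4,8.5), (23,G3,10), (24,G1,12), (24,G2,12), (24,G4,12), (25,G3,14), (27,G2,15), (28,G2,16.5), (28,G3,16.5), (29,G3,18)
Step 2: Sum ranks within each group.
R_1 = 34.5 (n_1 = 5)
R_2 = 46.5 (n_2 = 5)
R_3 = 58.5 (n_3 = 4)
R_4 = 31.5 (n_4 = 4)
Step 3: H = 12/(N(N+1)) * sum(R_i^2/n_i) - 3(N+1)
     = 12/(18*19) * (34.5^2/5 + 46.5^2/5 + 58.5^2/4 + 31.5^2/4) - 3*19
     = 0.035088 * 1774.12 - 57
     = 5.250000.
Step 4: Ties present; correction factor C = 1 - 36/(18^3 - 18) = 0.993808. Corrected H = 5.250000 / 0.993808 = 5.282710.
Step 5: Under H0, H ~ chi^2(3); p-value = 0.152228.
Step 6: alpha = 0.1. fail to reject H0.

H = 5.2827, df = 3, p = 0.152228, fail to reject H0.


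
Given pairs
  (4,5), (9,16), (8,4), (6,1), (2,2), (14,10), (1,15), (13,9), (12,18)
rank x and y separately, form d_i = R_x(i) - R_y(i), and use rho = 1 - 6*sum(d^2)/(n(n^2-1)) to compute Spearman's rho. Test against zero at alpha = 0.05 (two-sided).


Step 1: Rank x and y separately (midranks; no ties here).
rank(x): 4->3, 9->6, 8->5, 6->4, 2->2, 14->9, 1->1, 13->8, 12->7
rank(y): 5->4, 16->8, 4->3, 1->1, 2->2, 10->6, 15->7, 9->5, 18->9
Step 2: d_i = R_x(i) - R_y(i); compute d_i^2.
  (3-4)^2=1, (6-8)^2=4, (5-3)^2=4, (4-1)^2=9, (2-2)^2=0, (9-6)^2=9, (1-7)^2=36, (8-5)^2=9, (7-9)^2=4
sum(d^2) = 76.
Step 3: rho = 1 - 6*76 / (9*(9^2 - 1)) = 1 - 456/720 = 0.366667.
Step 4: Under H0, t = rho * sqrt((n-2)/(1-rho^2)) = 1.0427 ~ t(7).
Step 5: Two-sided p-value from the t-distribution with 7 df = 0.331740.
Step 6: alpha = 0.05. fail to reject H0.

rho = 0.3667, p = 0.331740, fail to reject H0 at alpha = 0.05.


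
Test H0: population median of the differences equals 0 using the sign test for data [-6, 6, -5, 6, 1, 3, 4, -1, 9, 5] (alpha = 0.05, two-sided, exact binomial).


Step 1: Discard zero differences. Original n = 10; n_eff = number of nonzero differences = 10.
Nonzero differences (with sign): -6, +6, -5, +6, +1, +3, +4, -1, +9, +5
Step 2: Count signs: positive = 7, negative = 3.
Step 3: Under H0: P(positive) = 0.5, so the number of positives S ~ Bin(10, 0.5).
Step 4: Two-sided exact p-value = sum of Bin(10,0.5) probabilities at or below the observed probability = 0.343750.
Step 5: alpha = 0.05. fail to reject H0.

n_eff = 10, pos = 7, neg = 3, p = 0.343750, fail to reject H0.


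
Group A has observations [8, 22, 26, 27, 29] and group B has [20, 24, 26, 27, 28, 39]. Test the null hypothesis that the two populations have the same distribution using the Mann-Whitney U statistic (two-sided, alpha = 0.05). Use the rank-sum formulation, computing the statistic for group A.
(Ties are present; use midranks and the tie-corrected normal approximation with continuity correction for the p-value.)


Step 1: Combine and sort all 11 observations; assign midranks.
sorted (value, group): (8,X), (20,Y), (22,X), (24,Y), (26,X), (26,Y), (27,X), (27,Y), (28,Y), (29,X), (39,Y)
ranks: 8->1, 20->2, 22->3, 24->4, 26->5.5, 26->5.5, 27->7.5, 27->7.5, 28->9, 29->10, 39->11
Step 2: Rank sum for X: R1 = 1 + 3 + 5.5 + 7.5 + 10 = 27.
Step 3: U_X = R1 - n1(n1+1)/2 = 27 - 5*6/2 = 27 - 15 = 12.
       U_Y = n1*n2 - U_X = 30 - 12 = 18.
Step 4: Ties are present, so use the tie-corrected normal approximation (with continuity correction) for the p-value.
Step 5: p-value = 0.646576; compare to alpha = 0.05. fail to reject H0.

U_X = 12, p = 0.646576, fail to reject H0 at alpha = 0.05.


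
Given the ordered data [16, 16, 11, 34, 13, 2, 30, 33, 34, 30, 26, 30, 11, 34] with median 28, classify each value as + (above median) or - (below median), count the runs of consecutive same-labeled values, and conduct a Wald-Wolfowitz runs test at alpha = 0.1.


Step 1: Compute median = 28; label A = above, B = below.
Labels in order: BBBABBAAAABABA  (n_A = 7, n_B = 7)
Step 2: Count runs R = 8.
Step 3: Under H0 (random ordering), E[R] = 2*n_A*n_B/(n_A+n_B) + 1 = 2*7*7/14 + 1 = 8.0000.
        Var[R] = 2*n_A*n_B*(2*n_A*n_B - n_A - n_B) / ((n_A+n_B)^2 * (n_A+n_B-1)) = 8232/2548 = 3.2308.
        SD[R] = 1.7974.
Step 4: R = E[R], so z = 0 with no continuity correction.
Step 5: Two-sided p-value via normal approximation = 2*(1 - Phi(|z|)) = 1.000000.
Step 6: alpha = 0.1. fail to reject H0.

R = 8, z = 0.0000, p = 1.000000, fail to reject H0.


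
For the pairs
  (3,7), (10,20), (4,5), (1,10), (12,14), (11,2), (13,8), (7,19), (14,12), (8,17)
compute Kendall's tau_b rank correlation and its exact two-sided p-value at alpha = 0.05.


Step 1: Enumerate the 45 unordered pairs (i,j) with i<j and classify each by sign(x_j-x_i) * sign(y_j-y_i).
  (1,2):dx=+7,dy=+13->C; (1,3):dx=+1,dy=-2->D; (1,4):dx=-2,dy=+3->D; (1,5):dx=+9,dy=+7->C
  (1,6):dx=+8,dy=-5->D; (1,7):dx=+10,dy=+1->C; (1,8):dx=+4,dy=+12->C; (1,9):dx=+11,dy=+5->C
  (1,10):dx=+5,dy=+10->C; (2,3):dx=-6,dy=-15->C; (2,4):dx=-9,dy=-10->C; (2,5):dx=+2,dy=-6->D
  (2,6):dx=+1,dy=-18->D; (2,7):dx=+3,dy=-12->D; (2,8):dx=-3,dy=-1->C; (2,9):dx=+4,dy=-8->D
  (2,10):dx=-2,dy=-3->C; (3,4):dx=-3,dy=+5->D; (3,5):dx=+8,dy=+9->C; (3,6):dx=+7,dy=-3->D
  (3,7):dx=+9,dy=+3->C; (3,8):dx=+3,dy=+14->C; (3,9):dx=+10,dy=+7->C; (3,10):dx=+4,dy=+12->C
  (4,5):dx=+11,dy=+4->C; (4,6):dx=+10,dy=-8->D; (4,7):dx=+12,dy=-2->D; (4,8):dx=+6,dy=+9->C
  (4,9):dx=+13,dy=+2->C; (4,10):dx=+7,dy=+7->C; (5,6):dx=-1,dy=-12->C; (5,7):dx=+1,dy=-6->D
  (5,8):dx=-5,dy=+5->D; (5,9):dx=+2,dy=-2->D; (5,10):dx=-4,dy=+3->D; (6,7):dx=+2,dy=+6->C
  (6,8):dx=-4,dy=+17->D; (6,9):dx=+3,dy=+10->C; (6,10):dx=-3,dy=+15->D; (7,8):dx=-6,dy=+11->D
  (7,9):dx=+1,dy=+4->C; (7,10):dx=-5,dy=+9->D; (8,9):dx=+7,dy=-7->D; (8,10):dx=+1,dy=-2->D
  (9,10):dx=-6,dy=+5->D
Step 2: C = 23, D = 22, total pairs = 45.
Step 3: tau = (C - D)/(n(n-1)/2) = (23 - 22)/45 = 0.022222.
Step 4: Exact two-sided p-value (enumerate n! = 3628800 permutations of y under H0): p = 1.000000.
Step 5: alpha = 0.05. fail to reject H0.

tau_b = 0.0222 (C=23, D=22), p = 1.000000, fail to reject H0.


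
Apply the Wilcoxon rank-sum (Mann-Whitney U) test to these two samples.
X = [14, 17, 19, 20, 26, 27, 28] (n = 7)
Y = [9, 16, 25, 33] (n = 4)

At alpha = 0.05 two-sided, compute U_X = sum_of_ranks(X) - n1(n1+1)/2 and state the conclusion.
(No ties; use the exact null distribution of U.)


Step 1: Combine and sort all 11 observations; assign midranks.
sorted (value, group): (9,Y), (14,X), (16,Y), (17,X), (19,X), (20,X), (25,Y), (26,X), (27,X), (28,X), (33,Y)
ranks: 9->1, 14->2, 16->3, 17->4, 19->5, 20->6, 25->7, 26->8, 27->9, 28->10, 33->11
Step 2: Rank sum for X: R1 = 2 + 4 + 5 + 6 + 8 + 9 + 10 = 44.
Step 3: U_X = R1 - n1(n1+1)/2 = 44 - 7*8/2 = 44 - 28 = 16.
       U_Y = n1*n2 - U_X = 28 - 16 = 12.
Step 4: No ties, so the exact null distribution of U (based on enumerating the C(11,7) = 330 equally likely rank assignments) gives the two-sided p-value.
Step 5: p-value = 0.787879; compare to alpha = 0.05. fail to reject H0.

U_X = 16, p = 0.787879, fail to reject H0 at alpha = 0.05.
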